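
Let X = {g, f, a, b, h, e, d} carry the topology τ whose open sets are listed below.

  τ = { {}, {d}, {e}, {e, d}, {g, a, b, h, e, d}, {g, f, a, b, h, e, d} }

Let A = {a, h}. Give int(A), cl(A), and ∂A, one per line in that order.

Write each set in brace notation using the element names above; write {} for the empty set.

int(A) = {}
cl(A)  = {g, f, a, b, h}
∂A     = {g, f, a, b, h}

interior: largest open inside A is {} (from {})
cl via duality: int({g, f, b, e, d}) = {e, d}, so X∖{e, d} = {g, f, a, b, h}
cl∖int = {g, f, a, b, h}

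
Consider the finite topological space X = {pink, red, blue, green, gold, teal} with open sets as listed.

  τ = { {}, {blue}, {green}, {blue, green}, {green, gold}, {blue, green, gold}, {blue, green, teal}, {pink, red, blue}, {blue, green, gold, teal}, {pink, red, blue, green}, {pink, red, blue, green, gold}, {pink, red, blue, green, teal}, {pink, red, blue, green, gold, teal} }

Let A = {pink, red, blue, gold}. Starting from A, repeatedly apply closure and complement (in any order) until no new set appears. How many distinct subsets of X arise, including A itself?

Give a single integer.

complement {green, teal}; its interior {green}; cl(A) = X∖{green} = {pink, red, blue, gold, teal}
With k = closure, c = complement:
  1. A     = {pink, red, blue, gold}
  2. kA    = {pink, red, blue, gold, teal}
  3. cA    = {green, teal}
  4. ckA   = {green}
  5. kcA   = {green, gold, teal}
  6. ckcA  = {pink, red, blue}
  7. kckcA = {pink, red, blue, teal}
  8. ckckcA = {green, gold}
k, c of each give nothing new

8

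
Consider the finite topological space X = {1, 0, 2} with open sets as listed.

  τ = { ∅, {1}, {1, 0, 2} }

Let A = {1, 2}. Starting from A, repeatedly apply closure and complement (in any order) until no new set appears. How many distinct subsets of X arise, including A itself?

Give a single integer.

6

cl via duality: int({0}) = ∅, so X∖∅ = {1, 0, 2}
Write k for closure, c for complement:
  1. A     = {1, 2}
  2. kA    = {1, 0, 2}
  3. cA    = {0}
  4. ckA   = ∅
  5. kcA   = {0, 2}
  6. ckcA  = {1}
applying k or c yields no new set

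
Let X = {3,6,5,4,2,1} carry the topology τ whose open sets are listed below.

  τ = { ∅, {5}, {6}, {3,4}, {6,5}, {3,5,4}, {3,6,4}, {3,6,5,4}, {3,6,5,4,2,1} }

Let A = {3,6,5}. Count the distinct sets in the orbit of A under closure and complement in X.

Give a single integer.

complement {4,2,1}; its interior ∅; cl(A) = X∖∅ = {3,6,5,4,2,1}
With k = closure, c = complement:
  1. A     = {3,6,5}
  2. kA    = {3,6,5,4,2,1}
  3. cA    = {4,2,1}
  4. ckA   = ∅
  5. kcA   = {3,4,2,1}
  6. ckcA  = {6,5}
  7. kckcA = {6,5,2,1}
  8. ckckcA = {3,4}
k, c of each give nothing new

8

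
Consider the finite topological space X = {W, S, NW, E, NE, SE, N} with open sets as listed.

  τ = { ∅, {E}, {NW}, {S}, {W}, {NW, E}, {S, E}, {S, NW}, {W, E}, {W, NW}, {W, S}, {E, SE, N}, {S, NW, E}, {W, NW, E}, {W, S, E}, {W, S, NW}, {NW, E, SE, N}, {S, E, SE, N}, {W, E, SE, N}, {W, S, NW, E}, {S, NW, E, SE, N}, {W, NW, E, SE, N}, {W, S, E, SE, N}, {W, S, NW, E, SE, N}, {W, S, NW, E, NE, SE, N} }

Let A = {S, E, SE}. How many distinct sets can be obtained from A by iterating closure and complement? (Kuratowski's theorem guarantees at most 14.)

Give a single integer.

8

complement {W, NW, NE, N}; its interior {W, NW}; cl(A) = X∖{W, NW} = {S, E, NE, SE, N}
With k = closure, c = complement:
  1. A     = {S, E, SE}
  2. kA    = {S, E, NE, SE, N}
  3. cA    = {W, NW, NE, N}
  4. ckA   = {W, NW}
  5. kcA   = {W, NW, NE, SE, N}
  6. kckA  = {W, NW, NE}
  7. ckcA  = {S, E}
  8. ckckA = {S, E, SE, N}
k, c of each give nothing new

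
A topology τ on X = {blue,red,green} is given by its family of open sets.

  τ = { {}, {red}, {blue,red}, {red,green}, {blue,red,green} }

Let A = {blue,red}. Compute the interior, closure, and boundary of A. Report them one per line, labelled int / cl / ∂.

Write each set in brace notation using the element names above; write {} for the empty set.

int(A) = {blue,red}
cl(A)  = {blue,red,green}
∂A     = {green}

open subsets of A: {}, {red}, {blue,red}; so int(A) = {blue,red}
closure: X∖int(X∖A) = X∖{} = {blue,red,green}
∂A = {blue,red,green} minus {blue,red} = {green}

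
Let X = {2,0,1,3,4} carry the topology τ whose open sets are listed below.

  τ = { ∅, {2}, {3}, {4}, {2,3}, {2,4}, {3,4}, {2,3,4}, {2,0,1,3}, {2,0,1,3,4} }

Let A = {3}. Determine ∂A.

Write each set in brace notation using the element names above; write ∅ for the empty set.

{0,1}

opens ⊆ A: ∅, {3}; union → int = {3}
complement {2,0,1,4}; its interior {2,4}; cl(A) = X∖{2,4} = {0,1,3}
boundary = {0,1,3} ∖ {3} = {0,1}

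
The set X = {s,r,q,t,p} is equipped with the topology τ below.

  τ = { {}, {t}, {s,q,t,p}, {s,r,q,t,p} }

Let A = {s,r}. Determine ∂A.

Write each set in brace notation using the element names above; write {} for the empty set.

U open, U⊆A: {}. int(A) = ⋃ = {}
X∖A={q,t,p}, int(X∖A)={t}, hence cl(A)={s,r,q,p}
∂A: remove int from cl → {s,r,q,p}

{s,r,q,p}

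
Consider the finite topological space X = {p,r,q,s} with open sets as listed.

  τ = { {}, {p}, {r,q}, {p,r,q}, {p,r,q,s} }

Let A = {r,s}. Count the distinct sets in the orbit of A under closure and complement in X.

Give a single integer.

closure: X∖int(X∖A) = X∖{p} = {r,q,s}
Let k=closure and c=complement:
  1. A     = {r,s}
  2. kA    = {r,q,s}
  3. cA    = {p,q}
  4. ckA   = {p}
  5. kcA   = {p,r,q,s}
  6. kckA  = {p,s}
  7. ckcA  = {}
  8. ckckA = {r,q}
— saturated at 8

8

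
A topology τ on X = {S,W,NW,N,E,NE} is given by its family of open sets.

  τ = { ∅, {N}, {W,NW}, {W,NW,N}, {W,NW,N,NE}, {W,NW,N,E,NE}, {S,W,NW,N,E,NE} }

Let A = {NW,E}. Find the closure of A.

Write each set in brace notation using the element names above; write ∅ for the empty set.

{S,W,NW,E,NE}

X∖A={S,W,N,NE}, int(X∖A)={N}, hence cl(A)={S,W,NW,E,NE}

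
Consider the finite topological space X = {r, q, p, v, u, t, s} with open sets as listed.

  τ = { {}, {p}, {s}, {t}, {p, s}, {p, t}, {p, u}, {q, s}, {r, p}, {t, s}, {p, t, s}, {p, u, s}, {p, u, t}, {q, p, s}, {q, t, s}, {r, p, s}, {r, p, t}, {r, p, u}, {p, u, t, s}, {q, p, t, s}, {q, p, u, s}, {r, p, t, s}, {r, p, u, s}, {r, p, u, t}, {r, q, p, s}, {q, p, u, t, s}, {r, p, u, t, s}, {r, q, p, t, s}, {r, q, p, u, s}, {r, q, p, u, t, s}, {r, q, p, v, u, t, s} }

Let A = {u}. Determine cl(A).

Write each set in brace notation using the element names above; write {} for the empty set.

{v, u}

complement {r, q, p, v, t, s}; its interior {r, q, p, t, s}; cl(A) = X∖{r, q, p, t, s} = {v, u}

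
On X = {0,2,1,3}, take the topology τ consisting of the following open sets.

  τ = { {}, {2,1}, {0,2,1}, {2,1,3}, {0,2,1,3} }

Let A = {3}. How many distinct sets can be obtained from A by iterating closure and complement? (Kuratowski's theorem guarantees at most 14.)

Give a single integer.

complement {0,2,1}; its interior {0,2,1}; cl(A) = X∖{0,2,1} = {3}
With k = closure, c = complement:
  1. A     = {3}
  2. cA    = {0,2,1}
  3. kcA   = {0,2,1,3}
  4. ckcA  = {}
k, c of each give nothing new

4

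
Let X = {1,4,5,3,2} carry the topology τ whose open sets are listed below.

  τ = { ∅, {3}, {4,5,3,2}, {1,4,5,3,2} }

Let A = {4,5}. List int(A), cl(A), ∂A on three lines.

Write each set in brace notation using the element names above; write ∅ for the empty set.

int(A) = ∅
cl(A)  = {1,4,5,2}
∂A     = {1,4,5,2}

interior: largest open inside A is ∅ (from ∅)
cl via duality: int({1,3,2}) = {3}, so X∖{3} = {1,4,5,2}
cl∖int = {1,4,5,2}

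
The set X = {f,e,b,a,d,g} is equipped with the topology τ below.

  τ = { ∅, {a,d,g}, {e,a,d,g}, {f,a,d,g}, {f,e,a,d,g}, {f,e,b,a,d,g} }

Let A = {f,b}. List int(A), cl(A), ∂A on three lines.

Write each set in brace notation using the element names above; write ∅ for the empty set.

open subsets of A: ∅; so int(A) = ∅
closure: X∖int(X∖A) = X∖{e,a,d,g} = {f,b}
∂A = {f,b} minus ∅ = {f,b}

int(A) = ∅
cl(A)  = {f,b}
∂A     = {f,b}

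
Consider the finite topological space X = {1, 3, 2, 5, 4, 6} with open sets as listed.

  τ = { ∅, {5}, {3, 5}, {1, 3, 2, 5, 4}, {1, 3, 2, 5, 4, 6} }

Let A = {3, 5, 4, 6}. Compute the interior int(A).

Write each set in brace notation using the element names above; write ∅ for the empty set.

open subsets of A: ∅, {5}, {3, 5}; so int(A) = {3, 5}

{3, 5}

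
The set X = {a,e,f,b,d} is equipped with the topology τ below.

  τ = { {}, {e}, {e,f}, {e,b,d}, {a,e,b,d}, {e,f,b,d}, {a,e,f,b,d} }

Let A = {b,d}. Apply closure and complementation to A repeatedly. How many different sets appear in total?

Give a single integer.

6

cl via duality: int({a,e,f}) = {e,f}, so X∖{e,f} = {a,b,d}
Write k for closure, c for complement:
  1. A     = {b,d}
  2. kA    = {a,b,d}
  3. cA    = {a,e,f}
  4. ckA   = {e,f}
  5. kcA   = {a,e,f,b,d}
  6. ckcA  = {}
applying k or c yields no new set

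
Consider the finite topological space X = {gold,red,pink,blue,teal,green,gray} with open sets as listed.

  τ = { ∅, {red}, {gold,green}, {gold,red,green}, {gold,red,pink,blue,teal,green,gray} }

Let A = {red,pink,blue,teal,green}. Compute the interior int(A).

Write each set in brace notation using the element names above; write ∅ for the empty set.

{red}

interior: largest open inside A is {red} (from ∅, {red})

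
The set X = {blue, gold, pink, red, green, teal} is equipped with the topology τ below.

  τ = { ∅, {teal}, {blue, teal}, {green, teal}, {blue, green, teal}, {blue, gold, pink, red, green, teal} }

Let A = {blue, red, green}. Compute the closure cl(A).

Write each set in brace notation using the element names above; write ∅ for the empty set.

closure: X∖int(X∖A) = X∖{teal} = {blue, gold, pink, red, green}

{blue, gold, pink, red, green}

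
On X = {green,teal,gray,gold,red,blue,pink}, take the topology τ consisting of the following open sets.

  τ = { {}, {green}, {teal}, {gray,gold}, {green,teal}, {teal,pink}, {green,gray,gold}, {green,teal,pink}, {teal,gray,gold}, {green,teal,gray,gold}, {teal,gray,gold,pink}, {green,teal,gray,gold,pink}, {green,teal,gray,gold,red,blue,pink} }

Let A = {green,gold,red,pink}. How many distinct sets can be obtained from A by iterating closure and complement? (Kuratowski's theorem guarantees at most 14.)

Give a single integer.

cl via duality: int({teal,gray,blue}) = {teal}, so X∖{teal} = {green,gray,gold,red,blue,pink}
Write k for closure, c for complement:
  1. A     = {green,gold,red,pink}
  2. kA    = {green,gray,gold,red,blue,pink}
  3. cA    = {teal,gray,blue}
  4. ckA   = {teal}
  5. kcA   = {teal,gray,gold,red,blue,pink}
  6. kckA  = {teal,red,blue,pink}
  7. ckcA  = {green}
  8. ckckA = {green,gray,gold}
  9. kckcA = {green,red,blue}
  10. kckckA = {green,gray,gold,red,blue}
  11. ckckcA = {teal,gray,gold,pink}
  12. ckckckA = {teal,pink}
applying k or c yields no new set

12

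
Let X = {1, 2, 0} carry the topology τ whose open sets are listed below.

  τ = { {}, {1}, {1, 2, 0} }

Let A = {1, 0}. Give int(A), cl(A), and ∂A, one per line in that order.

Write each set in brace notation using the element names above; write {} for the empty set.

U open, U⊆A: {}, {1}. int(A) = ⋃ = {1}
X∖A={2}, int(X∖A)={}, hence cl(A)={1, 2, 0}
∂A: remove int from cl → {2, 0}

int(A) = {1}
cl(A)  = {1, 2, 0}
∂A     = {2, 0}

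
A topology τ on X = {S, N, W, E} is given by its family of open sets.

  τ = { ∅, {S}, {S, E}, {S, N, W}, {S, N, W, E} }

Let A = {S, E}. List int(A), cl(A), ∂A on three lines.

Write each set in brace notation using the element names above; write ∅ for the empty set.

int(A) = {S, E}
cl(A)  = {S, N, W, E}
∂A     = {N, W}

interior: largest open inside A is {S, E} (from ∅, {S}, {S, E})
cl via duality: int({N, W}) = ∅, so X∖∅ = {S, N, W, E}
cl∖int = {N, W}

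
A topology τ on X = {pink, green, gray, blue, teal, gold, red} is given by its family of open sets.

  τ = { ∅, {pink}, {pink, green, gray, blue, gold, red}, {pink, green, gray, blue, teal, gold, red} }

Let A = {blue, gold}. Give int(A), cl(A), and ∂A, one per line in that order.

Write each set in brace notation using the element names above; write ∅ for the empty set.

int(A) = ∅
cl(A)  = {green, gray, blue, teal, gold, red}
∂A     = {green, gray, blue, teal, gold, red}

interior: largest open inside A is ∅ (from ∅)
cl via duality: int({pink, green, gray, teal, red}) = {pink}, so X∖{pink} = {green, gray, blue, teal, gold, red}
cl∖int = {green, gray, blue, teal, gold, red}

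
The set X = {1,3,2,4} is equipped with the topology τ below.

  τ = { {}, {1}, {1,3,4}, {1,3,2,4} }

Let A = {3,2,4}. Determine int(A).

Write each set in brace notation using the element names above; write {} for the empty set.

{}

opens ⊆ A: {}; union → int = {}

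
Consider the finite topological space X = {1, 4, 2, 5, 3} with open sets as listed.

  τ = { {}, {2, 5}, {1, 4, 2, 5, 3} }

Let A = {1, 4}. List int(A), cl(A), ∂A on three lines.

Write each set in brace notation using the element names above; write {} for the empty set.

open subsets of A: {}; so int(A) = {}
closure: X∖int(X∖A) = X∖{2, 5} = {1, 4, 3}
∂A = {1, 4, 3} minus {} = {1, 4, 3}

int(A) = {}
cl(A)  = {1, 4, 3}
∂A     = {1, 4, 3}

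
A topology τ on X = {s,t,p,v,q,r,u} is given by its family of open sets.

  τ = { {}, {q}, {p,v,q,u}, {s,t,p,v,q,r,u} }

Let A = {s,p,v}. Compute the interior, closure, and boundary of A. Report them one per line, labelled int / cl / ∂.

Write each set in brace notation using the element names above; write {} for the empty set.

U open, U⊆A: {}. int(A) = ⋃ = {}
X∖A={t,q,r,u}, int(X∖A)={q}, hence cl(A)={s,t,p,v,r,u}
∂A: remove int from cl → {s,t,p,v,r,u}

int(A) = {}
cl(A)  = {s,t,p,v,r,u}
∂A     = {s,t,p,v,r,u}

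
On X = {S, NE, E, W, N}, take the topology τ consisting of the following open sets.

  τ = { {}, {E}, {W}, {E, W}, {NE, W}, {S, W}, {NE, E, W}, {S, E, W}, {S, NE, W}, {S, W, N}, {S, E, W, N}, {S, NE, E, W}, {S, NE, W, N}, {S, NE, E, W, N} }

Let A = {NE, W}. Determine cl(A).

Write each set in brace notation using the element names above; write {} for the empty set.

{S, NE, W, N}

cl via duality: int({S, E, N}) = {E}, so X∖{E} = {S, NE, W, N}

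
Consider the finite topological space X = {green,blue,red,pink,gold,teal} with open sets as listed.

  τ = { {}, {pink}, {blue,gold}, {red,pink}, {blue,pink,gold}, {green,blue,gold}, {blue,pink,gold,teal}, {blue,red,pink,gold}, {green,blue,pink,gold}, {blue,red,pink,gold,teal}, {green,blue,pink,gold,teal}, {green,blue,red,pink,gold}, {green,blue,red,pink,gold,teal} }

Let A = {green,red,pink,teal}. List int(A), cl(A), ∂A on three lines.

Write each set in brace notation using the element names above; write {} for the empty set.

int(A) = {red,pink}
cl(A)  = {green,red,pink,teal}
∂A     = {green,teal}

opens ⊆ A: {}, {pink}, {red,pink}; union → int = {red,pink}
complement {blue,gold}; its interior {blue,gold}; cl(A) = X∖{blue,gold} = {green,red,pink,teal}
boundary = {green,red,pink,teal} ∖ {red,pink} = {green,teal}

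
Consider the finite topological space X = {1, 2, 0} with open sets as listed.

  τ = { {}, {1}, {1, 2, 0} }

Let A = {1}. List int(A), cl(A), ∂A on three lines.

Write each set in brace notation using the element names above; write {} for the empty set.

int(A) = {1}
cl(A)  = {1, 2, 0}
∂A     = {2, 0}

open subsets of A: {}, {1}; so int(A) = {1}
closure: X∖int(X∖A) = X∖{} = {1, 2, 0}
∂A = {1, 2, 0} minus {1} = {2, 0}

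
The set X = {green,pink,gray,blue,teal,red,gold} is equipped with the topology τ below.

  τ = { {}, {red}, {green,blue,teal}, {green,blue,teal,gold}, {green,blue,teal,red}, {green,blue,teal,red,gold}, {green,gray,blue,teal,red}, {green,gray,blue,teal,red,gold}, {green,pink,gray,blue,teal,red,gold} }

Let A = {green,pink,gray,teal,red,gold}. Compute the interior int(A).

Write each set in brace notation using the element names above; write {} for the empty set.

U open, U⊆A: {}, {red}. int(A) = ⋃ = {red}

{red}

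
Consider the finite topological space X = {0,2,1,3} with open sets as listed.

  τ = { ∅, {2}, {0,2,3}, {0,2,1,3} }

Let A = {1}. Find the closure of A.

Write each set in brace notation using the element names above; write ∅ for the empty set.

complement {0,2,3}; its interior {0,2,3}; cl(A) = X∖{0,2,3} = {1}

{1}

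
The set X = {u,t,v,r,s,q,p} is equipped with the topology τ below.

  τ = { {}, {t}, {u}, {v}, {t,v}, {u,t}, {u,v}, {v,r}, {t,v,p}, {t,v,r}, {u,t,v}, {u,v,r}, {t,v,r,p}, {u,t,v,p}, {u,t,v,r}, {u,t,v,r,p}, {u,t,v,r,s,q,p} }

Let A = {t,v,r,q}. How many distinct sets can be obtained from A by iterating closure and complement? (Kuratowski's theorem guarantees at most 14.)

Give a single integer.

8

X∖A={u,s,p}, int(X∖A)={u}, hence cl(A)={t,v,r,s,q,p}
Orbit (k=closure, c=complement):
  1. A     = {t,v,r,q}
  2. kA    = {t,v,r,s,q,p}
  3. cA    = {u,s,p}
  4. ckA   = {u}
  5. kcA   = {u,s,q,p}
  6. kckA  = {u,s,q}
  7. ckcA  = {t,v,r}
  8. ckckA = {t,v,r,p}
(closed under both — stop)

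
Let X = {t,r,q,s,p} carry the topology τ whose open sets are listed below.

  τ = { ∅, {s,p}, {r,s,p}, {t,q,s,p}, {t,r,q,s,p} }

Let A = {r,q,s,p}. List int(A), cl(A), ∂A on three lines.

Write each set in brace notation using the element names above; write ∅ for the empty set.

interior: largest open inside A is {r,s,p} (from ∅, {s,p}, {r,s,p})
cl via duality: int({t}) = ∅, so X∖∅ = {t,r,q,s,p}
cl∖int = {t,q}

int(A) = {r,s,p}
cl(A)  = {t,r,q,s,p}
∂A     = {t,q}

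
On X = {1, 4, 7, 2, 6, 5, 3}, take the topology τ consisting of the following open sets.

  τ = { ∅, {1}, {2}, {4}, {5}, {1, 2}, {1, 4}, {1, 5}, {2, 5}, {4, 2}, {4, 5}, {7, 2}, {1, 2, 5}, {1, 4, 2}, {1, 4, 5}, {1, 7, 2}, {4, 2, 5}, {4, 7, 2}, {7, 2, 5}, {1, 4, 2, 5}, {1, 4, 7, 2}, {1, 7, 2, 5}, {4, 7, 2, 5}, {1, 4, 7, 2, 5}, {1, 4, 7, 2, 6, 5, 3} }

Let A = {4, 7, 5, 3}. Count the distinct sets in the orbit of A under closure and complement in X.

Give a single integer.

8

X∖A={1, 2, 6}, int(X∖A)={1, 2}, hence cl(A)={4, 7, 6, 5, 3}
Orbit (k=closure, c=complement):
  1. A     = {4, 7, 5, 3}
  2. kA    = {4, 7, 6, 5, 3}
  3. cA    = {1, 2, 6}
  4. ckA   = {1, 2}
  5. kcA   = {1, 7, 2, 6, 3}
  6. ckcA  = {4, 5}
  7. kckcA = {4, 6, 5, 3}
  8. ckckcA = {1, 7, 2}
(closed under both — stop)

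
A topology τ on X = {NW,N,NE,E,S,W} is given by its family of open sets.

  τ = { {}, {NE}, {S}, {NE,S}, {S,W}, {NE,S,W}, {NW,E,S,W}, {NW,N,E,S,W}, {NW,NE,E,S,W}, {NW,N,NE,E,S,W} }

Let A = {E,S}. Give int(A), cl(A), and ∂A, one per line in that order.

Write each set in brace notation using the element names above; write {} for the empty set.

int(A) = {S}
cl(A)  = {NW,N,E,S,W}
∂A     = {NW,N,E,W}

U open, U⊆A: {}, {S}. int(A) = ⋃ = {S}
X∖A={NW,N,NE,W}, int(X∖A)={NE}, hence cl(A)={NW,N,E,S,W}
∂A: remove int from cl → {NW,N,E,W}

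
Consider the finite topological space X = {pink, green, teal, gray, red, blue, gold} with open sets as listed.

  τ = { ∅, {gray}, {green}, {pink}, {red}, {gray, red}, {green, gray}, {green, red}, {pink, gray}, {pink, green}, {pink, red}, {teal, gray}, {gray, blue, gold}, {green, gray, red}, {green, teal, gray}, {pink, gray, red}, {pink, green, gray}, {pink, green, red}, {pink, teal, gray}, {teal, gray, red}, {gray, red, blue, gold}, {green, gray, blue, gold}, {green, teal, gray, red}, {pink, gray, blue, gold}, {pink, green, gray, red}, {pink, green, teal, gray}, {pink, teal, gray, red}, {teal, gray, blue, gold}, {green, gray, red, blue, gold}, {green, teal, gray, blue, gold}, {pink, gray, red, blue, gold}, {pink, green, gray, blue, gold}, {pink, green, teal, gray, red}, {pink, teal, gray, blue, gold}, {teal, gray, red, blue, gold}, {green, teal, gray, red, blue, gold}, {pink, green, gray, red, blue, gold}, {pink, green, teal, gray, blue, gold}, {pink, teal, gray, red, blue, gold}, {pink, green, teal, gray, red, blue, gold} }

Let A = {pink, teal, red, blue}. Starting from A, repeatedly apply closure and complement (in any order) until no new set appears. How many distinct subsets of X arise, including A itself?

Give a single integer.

6

complement {green, gray, gold}; its interior {green, gray}; cl(A) = X∖{green, gray} = {pink, teal, red, blue, gold}
With k = closure, c = complement:
  1. A     = {pink, teal, red, blue}
  2. kA    = {pink, teal, red, blue, gold}
  3. cA    = {green, gray, gold}
  4. ckA   = {green, gray}
  5. kcA   = {green, teal, gray, blue, gold}
  6. ckcA  = {pink, red}
k, c of each give nothing new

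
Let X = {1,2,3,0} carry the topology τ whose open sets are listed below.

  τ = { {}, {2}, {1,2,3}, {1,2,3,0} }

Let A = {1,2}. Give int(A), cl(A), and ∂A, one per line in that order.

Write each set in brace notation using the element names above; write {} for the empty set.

open subsets of A: {}, {2}; so int(A) = {2}
closure: X∖int(X∖A) = X∖{} = {1,2,3,0}
∂A = {1,2,3,0} minus {2} = {1,3,0}

int(A) = {2}
cl(A)  = {1,2,3,0}
∂A     = {1,3,0}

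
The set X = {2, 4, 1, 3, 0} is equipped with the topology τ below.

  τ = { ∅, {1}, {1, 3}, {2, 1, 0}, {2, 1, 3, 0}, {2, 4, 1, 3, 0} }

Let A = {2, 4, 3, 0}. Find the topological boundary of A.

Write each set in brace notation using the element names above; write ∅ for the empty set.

open subsets of A: ∅; so int(A) = ∅
closure: X∖int(X∖A) = X∖{1} = {2, 4, 3, 0}
∂A = {2, 4, 3, 0} minus ∅ = {2, 4, 3, 0}

{2, 4, 3, 0}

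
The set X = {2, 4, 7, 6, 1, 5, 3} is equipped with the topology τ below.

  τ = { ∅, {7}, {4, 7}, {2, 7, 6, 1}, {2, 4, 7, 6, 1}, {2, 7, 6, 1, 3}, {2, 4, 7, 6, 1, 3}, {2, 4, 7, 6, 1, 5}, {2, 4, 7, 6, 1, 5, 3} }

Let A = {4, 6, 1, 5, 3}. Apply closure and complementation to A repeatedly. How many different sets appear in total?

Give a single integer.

closure: X∖int(X∖A) = X∖{7} = {2, 4, 6, 1, 5, 3}
Let k=closure and c=complement:
  1. A     = {4, 6, 1, 5, 3}
  2. kA    = {2, 4, 6, 1, 5, 3}
  3. cA    = {2, 7}
  4. ckA   = {7}
  5. kcA   = {2, 4, 7, 6, 1, 5, 3}
  6. ckcA  = ∅
— saturated at 6

6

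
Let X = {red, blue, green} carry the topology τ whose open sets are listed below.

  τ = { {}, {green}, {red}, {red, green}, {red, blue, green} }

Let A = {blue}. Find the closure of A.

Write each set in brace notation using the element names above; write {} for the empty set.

{blue}

X∖A={red, green}, int(X∖A)={red, green}, hence cl(A)={blue}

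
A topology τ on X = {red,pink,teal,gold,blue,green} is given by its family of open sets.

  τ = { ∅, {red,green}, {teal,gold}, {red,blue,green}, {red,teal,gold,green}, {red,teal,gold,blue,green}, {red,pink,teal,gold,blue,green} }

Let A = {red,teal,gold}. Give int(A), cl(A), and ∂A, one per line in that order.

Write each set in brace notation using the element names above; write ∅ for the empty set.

int(A) = {teal,gold}
cl(A)  = {red,pink,teal,gold,blue,green}
∂A     = {red,pink,blue,green}

opens ⊆ A: ∅, {teal,gold}; union → int = {teal,gold}
complement {pink,blue,green}; its interior ∅; cl(A) = X∖∅ = {red,pink,teal,gold,blue,green}
boundary = {red,pink,teal,gold,blue,green} ∖ {teal,gold} = {red,pink,blue,green}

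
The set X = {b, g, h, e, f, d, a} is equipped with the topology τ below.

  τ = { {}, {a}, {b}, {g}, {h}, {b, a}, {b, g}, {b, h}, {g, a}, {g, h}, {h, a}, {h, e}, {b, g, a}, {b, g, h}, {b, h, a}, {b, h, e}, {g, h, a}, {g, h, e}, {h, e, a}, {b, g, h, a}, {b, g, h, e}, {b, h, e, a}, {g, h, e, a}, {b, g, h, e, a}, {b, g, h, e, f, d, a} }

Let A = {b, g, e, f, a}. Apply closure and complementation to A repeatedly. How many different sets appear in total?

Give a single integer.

8

closure: X∖int(X∖A) = X∖{h} = {b, g, e, f, d, a}
Let k=closure and c=complement:
  1. A     = {b, g, e, f, a}
  2. kA    = {b, g, e, f, d, a}
  3. cA    = {h, d}
  4. ckA   = {h}
  5. kcA   = {h, e, f, d}
  6. ckcA  = {b, g, a}
  7. kckcA = {b, g, f, d, a}
  8. ckckcA = {h, e}
— saturated at 8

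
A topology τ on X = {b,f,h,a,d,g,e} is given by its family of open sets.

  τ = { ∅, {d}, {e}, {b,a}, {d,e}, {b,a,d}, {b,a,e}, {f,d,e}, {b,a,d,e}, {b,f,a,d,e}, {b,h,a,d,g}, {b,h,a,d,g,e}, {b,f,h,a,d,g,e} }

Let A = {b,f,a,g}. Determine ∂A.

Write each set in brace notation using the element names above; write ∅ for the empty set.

{f,h,g}

U open, U⊆A: ∅, {b,a}. int(A) = ⋃ = {b,a}
X∖A={h,d,e}, int(X∖A)={d,e}, hence cl(A)={b,f,h,a,g}
∂A: remove int from cl → {f,h,g}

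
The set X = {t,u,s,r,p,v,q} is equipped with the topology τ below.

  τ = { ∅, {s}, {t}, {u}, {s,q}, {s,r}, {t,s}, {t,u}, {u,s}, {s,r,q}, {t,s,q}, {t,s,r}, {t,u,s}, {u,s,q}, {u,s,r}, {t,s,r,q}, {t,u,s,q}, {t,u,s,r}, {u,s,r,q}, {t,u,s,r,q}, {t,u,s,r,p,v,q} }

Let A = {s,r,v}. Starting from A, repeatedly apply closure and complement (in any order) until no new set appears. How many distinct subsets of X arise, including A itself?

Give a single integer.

cl via duality: int({t,u,p,q}) = {t,u}, so X∖{t,u} = {s,r,p,v,q}
Write k for closure, c for complement:
  1. A     = {s,r,v}
  2. kA    = {s,r,p,v,q}
  3. cA    = {t,u,p,q}
  4. ckA   = {t,u}
  5. kcA   = {t,u,p,v,q}
  6. kckA  = {t,u,p,v}
  7. ckcA  = {s,r}
  8. ckckA = {s,r,q}
applying k or c yields no new set

8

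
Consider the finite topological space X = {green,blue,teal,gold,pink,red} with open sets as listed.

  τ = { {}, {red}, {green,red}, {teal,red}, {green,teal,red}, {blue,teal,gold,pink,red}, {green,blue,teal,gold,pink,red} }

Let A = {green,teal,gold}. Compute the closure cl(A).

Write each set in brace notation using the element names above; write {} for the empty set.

cl via duality: int({blue,pink,red}) = {red}, so X∖{red} = {green,blue,teal,gold,pink}

{green,blue,teal,gold,pink}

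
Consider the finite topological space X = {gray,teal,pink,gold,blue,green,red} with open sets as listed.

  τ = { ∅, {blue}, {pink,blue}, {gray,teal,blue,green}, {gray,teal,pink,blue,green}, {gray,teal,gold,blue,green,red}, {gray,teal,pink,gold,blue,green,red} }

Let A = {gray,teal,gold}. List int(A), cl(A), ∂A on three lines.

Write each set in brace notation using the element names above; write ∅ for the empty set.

interior: largest open inside A is ∅ (from ∅)
cl via duality: int({pink,blue,green,red}) = {pink,blue}, so X∖{pink,blue} = {gray,teal,gold,green,red}
cl∖int = {gray,teal,gold,green,red}

int(A) = ∅
cl(A)  = {gray,teal,gold,green,red}
∂A     = {gray,teal,gold,green,red}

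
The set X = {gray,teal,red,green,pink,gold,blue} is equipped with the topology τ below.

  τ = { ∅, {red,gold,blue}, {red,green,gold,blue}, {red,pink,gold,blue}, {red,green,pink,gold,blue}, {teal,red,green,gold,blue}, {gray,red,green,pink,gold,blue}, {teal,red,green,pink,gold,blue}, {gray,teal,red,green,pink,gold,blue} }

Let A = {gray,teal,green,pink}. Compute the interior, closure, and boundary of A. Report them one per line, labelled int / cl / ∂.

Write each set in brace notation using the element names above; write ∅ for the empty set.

int(A) = ∅
cl(A)  = {gray,teal,green,pink}
∂A     = {gray,teal,green,pink}

opens ⊆ A: ∅; union → int = ∅
complement {red,gold,blue}; its interior {red,gold,blue}; cl(A) = X∖{red,gold,blue} = {gray,teal,green,pink}
boundary = {gray,teal,green,pink} ∖ ∅ = {gray,teal,green,pink}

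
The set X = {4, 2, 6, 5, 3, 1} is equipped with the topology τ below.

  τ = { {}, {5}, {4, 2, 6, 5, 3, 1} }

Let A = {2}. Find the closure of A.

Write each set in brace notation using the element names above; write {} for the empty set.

complement {4, 6, 5, 3, 1}; its interior {5}; cl(A) = X∖{5} = {4, 2, 6, 3, 1}

{4, 2, 6, 3, 1}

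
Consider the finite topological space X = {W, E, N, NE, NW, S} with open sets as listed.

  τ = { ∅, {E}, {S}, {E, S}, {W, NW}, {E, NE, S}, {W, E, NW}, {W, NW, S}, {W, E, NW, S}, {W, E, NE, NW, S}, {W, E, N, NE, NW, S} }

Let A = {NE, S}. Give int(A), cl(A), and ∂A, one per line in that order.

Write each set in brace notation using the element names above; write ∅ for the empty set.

U open, U⊆A: ∅, {S}. int(A) = ⋃ = {S}
X∖A={W, E, N, NW}, int(X∖A)={W, E, NW}, hence cl(A)={N, NE, S}
∂A: remove int from cl → {N, NE}

int(A) = {S}
cl(A)  = {N, NE, S}
∂A     = {N, NE}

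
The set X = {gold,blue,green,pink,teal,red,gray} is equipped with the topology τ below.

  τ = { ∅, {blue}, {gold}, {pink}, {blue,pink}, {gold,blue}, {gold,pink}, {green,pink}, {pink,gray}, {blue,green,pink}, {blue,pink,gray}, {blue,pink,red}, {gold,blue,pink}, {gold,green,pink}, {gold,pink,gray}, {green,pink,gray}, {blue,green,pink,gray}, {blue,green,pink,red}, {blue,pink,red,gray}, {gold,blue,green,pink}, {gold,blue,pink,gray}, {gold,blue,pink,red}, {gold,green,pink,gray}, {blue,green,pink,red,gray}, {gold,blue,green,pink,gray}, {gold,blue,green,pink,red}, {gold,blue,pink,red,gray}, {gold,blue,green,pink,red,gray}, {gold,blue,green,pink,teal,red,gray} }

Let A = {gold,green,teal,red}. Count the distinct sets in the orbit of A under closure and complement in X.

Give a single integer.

X∖A={blue,pink,gray}, int(X∖A)={blue,pink,gray}, hence cl(A)={gold,green,teal,red}
Orbit (k=closure, c=complement):
  1. A     = {gold,green,teal,red}
  2. cA    = {blue,pink,gray}
  3. kcA   = {blue,green,pink,teal,red,gray}
  4. ckcA  = {gold}
  5. kckcA = {gold,teal}
  6. ckckcA = {blue,green,pink,red,gray}
(closed under both — stop)

6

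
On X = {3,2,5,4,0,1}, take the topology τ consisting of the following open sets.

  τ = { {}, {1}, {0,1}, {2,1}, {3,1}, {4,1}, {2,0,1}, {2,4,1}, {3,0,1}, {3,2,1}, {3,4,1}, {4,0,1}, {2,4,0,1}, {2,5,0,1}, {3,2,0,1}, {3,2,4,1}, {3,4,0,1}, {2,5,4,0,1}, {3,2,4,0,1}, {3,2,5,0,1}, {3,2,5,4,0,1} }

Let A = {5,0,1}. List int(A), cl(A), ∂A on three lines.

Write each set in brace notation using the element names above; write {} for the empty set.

int(A) = {0,1}
cl(A)  = {3,2,5,4,0,1}
∂A     = {3,2,5,4}

opens ⊆ A: {}, {1}, {0,1}; union → int = {0,1}
complement {3,2,4}; its interior {}; cl(A) = X∖{} = {3,2,5,4,0,1}
boundary = {3,2,5,4,0,1} ∖ {0,1} = {3,2,5,4}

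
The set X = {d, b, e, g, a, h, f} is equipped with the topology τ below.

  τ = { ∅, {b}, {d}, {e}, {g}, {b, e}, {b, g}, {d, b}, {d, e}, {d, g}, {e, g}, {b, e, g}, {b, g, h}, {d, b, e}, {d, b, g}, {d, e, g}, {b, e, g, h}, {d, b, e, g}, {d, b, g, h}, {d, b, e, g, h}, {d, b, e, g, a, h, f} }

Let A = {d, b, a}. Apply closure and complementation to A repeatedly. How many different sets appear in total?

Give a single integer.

cl via duality: int({e, g, h, f}) = {e, g}, so X∖{e, g} = {d, b, a, h, f}
Write k for closure, c for complement:
  1. A     = {d, b, a}
  2. kA    = {d, b, a, h, f}
  3. cA    = {e, g, h, f}
  4. ckA   = {e, g}
  5. kcA   = {e, g, a, h, f}
  6. ckcA  = {d, b}
applying k or c yields no new set

6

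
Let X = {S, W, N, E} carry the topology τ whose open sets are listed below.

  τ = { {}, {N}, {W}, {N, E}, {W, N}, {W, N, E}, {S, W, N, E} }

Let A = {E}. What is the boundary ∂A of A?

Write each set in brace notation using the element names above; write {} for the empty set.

{S, E}

open subsets of A: {}; so int(A) = {}
closure: X∖int(X∖A) = X∖{W, N} = {S, E}
∂A = {S, E} minus {} = {S, E}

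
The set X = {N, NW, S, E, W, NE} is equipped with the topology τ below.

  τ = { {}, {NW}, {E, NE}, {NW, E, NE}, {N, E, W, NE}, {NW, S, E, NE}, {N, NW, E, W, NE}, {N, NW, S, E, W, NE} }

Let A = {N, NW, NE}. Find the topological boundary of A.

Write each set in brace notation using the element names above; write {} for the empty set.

{N, S, E, W, NE}

opens ⊆ A: {}, {NW}; union → int = {NW}
complement {S, E, W}; its interior {}; cl(A) = X∖{} = {N, NW, S, E, W, NE}
boundary = {N, NW, S, E, W, NE} ∖ {NW} = {N, S, E, W, NE}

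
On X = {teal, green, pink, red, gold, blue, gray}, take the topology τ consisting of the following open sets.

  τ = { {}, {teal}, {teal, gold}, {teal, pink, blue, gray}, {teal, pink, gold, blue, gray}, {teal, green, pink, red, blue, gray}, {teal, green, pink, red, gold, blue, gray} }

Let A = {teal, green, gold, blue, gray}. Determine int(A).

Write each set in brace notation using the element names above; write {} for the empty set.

{teal, gold}

U open, U⊆A: {}, {teal}, {teal, gold}. int(A) = ⋃ = {teal, gold}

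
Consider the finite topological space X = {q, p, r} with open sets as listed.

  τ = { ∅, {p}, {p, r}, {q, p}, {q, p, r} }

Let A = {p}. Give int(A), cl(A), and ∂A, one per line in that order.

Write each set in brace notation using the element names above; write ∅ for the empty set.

interior: largest open inside A is {p} (from ∅, {p})
cl via duality: int({q, r}) = ∅, so X∖∅ = {q, p, r}
cl∖int = {q, r}

int(A) = {p}
cl(A)  = {q, p, r}
∂A     = {q, r}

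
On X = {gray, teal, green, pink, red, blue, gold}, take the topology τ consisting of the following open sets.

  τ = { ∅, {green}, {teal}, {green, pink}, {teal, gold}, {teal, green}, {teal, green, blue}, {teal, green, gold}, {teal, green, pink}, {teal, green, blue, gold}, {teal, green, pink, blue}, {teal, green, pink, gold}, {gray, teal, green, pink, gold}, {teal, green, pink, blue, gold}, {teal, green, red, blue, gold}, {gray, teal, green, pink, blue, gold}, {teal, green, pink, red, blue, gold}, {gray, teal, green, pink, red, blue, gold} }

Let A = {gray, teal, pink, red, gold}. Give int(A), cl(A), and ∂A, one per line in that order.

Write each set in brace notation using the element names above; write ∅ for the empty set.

interior: largest open inside A is {teal, gold} (from ∅, {teal}, {teal, gold})
cl via duality: int({green, blue}) = {green}, so X∖{green} = {gray, teal, pink, red, blue, gold}
cl∖int = {gray, pink, red, blue}

int(A) = {teal, gold}
cl(A)  = {gray, teal, pink, red, blue, gold}
∂A     = {gray, pink, red, blue}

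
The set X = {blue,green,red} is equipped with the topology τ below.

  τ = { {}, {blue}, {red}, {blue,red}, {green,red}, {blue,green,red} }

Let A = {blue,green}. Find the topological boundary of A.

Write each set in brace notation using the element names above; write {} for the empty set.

opens ⊆ A: {}, {blue}; union → int = {blue}
complement {red}; its interior {red}; cl(A) = X∖{red} = {blue,green}
boundary = {blue,green} ∖ {blue} = {green}

{green}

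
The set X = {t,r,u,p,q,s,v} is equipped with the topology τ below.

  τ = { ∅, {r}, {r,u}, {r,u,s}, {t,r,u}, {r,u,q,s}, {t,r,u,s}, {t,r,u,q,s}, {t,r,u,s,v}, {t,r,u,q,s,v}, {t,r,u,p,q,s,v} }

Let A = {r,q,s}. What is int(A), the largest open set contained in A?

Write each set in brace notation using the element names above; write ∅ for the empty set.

{r}

opens ⊆ A: ∅, {r}; union → int = {r}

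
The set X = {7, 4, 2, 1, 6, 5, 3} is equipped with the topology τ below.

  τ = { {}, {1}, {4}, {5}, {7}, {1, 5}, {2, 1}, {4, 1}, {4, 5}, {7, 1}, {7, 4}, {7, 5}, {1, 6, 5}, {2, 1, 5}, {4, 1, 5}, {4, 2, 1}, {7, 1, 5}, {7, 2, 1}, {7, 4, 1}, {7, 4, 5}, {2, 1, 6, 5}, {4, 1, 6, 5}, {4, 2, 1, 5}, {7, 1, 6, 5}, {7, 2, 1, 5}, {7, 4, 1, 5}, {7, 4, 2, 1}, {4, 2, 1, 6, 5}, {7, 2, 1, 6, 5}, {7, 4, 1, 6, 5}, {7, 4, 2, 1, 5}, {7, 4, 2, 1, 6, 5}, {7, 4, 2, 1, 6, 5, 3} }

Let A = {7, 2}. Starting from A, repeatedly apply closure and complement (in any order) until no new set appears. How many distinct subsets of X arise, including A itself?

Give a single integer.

complement {4, 1, 6, 5, 3}; its interior {4, 1, 6, 5}; cl(A) = X∖{4, 1, 6, 5} = {7, 2, 3}
With k = closure, c = complement:
  1. A     = {7, 2}
  2. kA    = {7, 2, 3}
  3. cA    = {4, 1, 6, 5, 3}
  4. ckA   = {4, 1, 6, 5}
  5. kcA   = {4, 2, 1, 6, 5, 3}
  6. ckcA  = {7}
  7. kckcA = {7, 3}
  8. ckckcA = {4, 2, 1, 6, 5}
k, c of each give nothing new

8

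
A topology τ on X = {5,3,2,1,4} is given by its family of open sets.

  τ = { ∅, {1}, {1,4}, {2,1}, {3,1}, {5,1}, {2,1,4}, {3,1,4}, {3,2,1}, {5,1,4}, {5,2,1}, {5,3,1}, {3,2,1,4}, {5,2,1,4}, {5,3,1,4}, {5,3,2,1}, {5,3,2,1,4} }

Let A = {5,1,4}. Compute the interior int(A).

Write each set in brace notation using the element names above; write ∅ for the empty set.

open subsets of A: ∅, {1}, {5,1}, {1,4}, {5,1,4}; so int(A) = {5,1,4}

{5,1,4}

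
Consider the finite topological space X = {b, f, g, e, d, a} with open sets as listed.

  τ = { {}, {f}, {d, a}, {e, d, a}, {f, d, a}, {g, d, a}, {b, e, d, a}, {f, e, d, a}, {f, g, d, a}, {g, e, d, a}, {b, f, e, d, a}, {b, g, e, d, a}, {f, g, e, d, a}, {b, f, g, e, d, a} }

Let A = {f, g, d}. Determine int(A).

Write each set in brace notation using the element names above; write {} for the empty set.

{f}

U open, U⊆A: {}, {f}. int(A) = ⋃ = {f}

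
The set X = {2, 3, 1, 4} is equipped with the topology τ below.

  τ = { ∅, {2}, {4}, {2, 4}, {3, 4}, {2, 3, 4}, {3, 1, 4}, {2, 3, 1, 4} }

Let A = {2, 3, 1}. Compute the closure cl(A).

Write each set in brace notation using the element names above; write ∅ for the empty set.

{2, 3, 1}

X∖A={4}, int(X∖A)={4}, hence cl(A)={2, 3, 1}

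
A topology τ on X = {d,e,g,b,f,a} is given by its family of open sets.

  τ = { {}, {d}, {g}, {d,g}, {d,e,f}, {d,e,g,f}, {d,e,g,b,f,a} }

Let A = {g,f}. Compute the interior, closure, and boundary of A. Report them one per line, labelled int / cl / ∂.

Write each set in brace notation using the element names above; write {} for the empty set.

int(A) = {g}
cl(A)  = {e,g,b,f,a}
∂A     = {e,b,f,a}

open subsets of A: {}, {g}; so int(A) = {g}
closure: X∖int(X∖A) = X∖{d} = {e,g,b,f,a}
∂A = {e,g,b,f,a} minus {g} = {e,b,f,a}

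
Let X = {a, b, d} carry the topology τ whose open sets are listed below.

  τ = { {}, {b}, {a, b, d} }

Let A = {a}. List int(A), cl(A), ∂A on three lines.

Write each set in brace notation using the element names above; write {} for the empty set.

open subsets of A: {}; so int(A) = {}
closure: X∖int(X∖A) = X∖{b} = {a, d}
∂A = {a, d} minus {} = {a, d}

int(A) = {}
cl(A)  = {a, d}
∂A     = {a, d}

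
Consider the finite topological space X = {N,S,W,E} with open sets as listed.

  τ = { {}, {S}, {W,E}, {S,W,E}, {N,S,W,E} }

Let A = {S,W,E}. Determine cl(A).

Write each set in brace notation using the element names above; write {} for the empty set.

X∖A={N}, int(X∖A)={}, hence cl(A)={N,S,W,E}

{N,S,W,E}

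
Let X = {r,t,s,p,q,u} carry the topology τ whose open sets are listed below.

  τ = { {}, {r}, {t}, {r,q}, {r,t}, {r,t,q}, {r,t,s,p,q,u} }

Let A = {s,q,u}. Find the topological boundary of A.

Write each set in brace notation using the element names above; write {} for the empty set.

{s,p,q,u}

open subsets of A: {}; so int(A) = {}
closure: X∖int(X∖A) = X∖{r,t} = {s,p,q,u}
∂A = {s,p,q,u} minus {} = {s,p,q,u}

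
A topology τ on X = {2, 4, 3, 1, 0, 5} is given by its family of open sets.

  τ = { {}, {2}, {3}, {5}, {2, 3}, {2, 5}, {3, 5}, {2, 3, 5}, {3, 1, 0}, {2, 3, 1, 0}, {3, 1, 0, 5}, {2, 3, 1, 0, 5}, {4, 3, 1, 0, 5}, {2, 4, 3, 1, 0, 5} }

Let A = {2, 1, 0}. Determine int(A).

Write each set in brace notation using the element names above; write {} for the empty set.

interior: largest open inside A is {2} (from {}, {2})

{2}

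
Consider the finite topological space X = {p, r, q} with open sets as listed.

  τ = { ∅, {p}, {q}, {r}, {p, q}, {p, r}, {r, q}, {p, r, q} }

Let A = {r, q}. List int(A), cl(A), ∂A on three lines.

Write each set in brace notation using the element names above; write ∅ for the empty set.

U open, U⊆A: ∅, {q}, {r}, {r, q}. int(A) = ⋃ = {r, q}
X∖A={p}, int(X∖A)={p}, hence cl(A)={r, q}
∂A: remove int from cl → ∅

int(A) = {r, q}
cl(A)  = {r, q}
∂A     = ∅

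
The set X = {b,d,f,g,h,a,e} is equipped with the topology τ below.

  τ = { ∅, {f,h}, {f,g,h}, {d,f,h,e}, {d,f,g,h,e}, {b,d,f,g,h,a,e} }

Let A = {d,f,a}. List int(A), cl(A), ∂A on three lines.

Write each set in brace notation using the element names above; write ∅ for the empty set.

interior: largest open inside A is ∅ (from ∅)
cl via duality: int({b,g,h,e}) = ∅, so X∖∅ = {b,d,f,g,h,a,e}
cl∖int = {b,d,f,g,h,a,e}

int(A) = ∅
cl(A)  = {b,d,f,g,h,a,e}
∂A     = {b,d,f,g,h,a,e}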